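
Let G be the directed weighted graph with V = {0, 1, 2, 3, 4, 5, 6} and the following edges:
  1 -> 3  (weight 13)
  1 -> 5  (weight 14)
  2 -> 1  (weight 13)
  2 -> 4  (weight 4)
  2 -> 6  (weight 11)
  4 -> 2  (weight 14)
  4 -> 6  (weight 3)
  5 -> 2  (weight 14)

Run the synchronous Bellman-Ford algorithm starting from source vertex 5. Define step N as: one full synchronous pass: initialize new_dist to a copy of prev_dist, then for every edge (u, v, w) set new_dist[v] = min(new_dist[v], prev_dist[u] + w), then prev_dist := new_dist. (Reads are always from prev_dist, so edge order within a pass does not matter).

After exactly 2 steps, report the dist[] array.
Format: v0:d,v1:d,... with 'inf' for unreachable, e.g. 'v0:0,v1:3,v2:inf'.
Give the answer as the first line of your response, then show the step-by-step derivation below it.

v0:inf,v1:27,v2:14,v3:inf,v4:18,v5:0,v6:25

step 1: dist = v0:inf,v1:inf,v2:14,v3:inf,v4:inf,v5:0,v6:inf
step 2: dist = v0:inf,v1:27,v2:14,v3:inf,v4:18,v5:0,v6:25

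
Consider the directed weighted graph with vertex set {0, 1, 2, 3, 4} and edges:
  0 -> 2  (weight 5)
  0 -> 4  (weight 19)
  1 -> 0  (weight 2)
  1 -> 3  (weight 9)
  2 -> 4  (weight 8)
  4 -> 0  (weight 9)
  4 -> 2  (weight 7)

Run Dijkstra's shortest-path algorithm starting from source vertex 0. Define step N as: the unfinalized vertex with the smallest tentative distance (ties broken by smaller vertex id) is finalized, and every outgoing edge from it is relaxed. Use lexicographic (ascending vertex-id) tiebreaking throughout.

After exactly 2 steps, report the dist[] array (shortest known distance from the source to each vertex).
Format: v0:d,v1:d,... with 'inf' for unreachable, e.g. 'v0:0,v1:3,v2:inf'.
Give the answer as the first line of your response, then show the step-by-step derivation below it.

v0:0,v1:inf,v2:5,v3:inf,v4:13

step 1: dist = v0:0,v1:inf,v2:5,v3:inf,v4:19
step 2: dist = v0:0,v1:inf,v2:5,v3:inf,v4:13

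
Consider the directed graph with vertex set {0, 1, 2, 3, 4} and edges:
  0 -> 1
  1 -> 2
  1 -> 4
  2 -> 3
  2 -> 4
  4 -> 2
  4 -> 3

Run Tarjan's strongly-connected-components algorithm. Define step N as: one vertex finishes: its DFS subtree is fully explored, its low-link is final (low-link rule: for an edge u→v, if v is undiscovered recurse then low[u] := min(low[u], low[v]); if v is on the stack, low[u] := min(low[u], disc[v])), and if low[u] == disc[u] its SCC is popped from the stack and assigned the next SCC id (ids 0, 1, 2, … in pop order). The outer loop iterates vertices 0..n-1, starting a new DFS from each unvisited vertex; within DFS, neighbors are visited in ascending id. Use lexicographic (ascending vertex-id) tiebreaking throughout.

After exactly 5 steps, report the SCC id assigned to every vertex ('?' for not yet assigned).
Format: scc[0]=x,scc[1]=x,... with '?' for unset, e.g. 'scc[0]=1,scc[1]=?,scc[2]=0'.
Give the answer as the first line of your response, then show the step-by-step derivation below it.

scc[0]=3,scc[1]=2,scc[2]=1,scc[3]=0,scc[4]=1

step 1: low=(low[0]=0,low[1]=1,low[2]=2,low[3]=3,low[4]=?); scc=(scc[0]=?,scc[1]=?,scc[2]=?,scc[3]=0,scc[4]=?)
step 2: low=(low[0]=0,low[1]=1,low[2]=2,low[3]=3,low[4]=2); scc=(scc[0]=?,scc[1]=?,scc[2]=?,scc[3]=0,scc[4]=?)
step 3: low=(low[0]=0,low[1]=1,low[2]=2,low[3]=3,low[4]=2); scc=(scc[0]=?,scc[1]=?,scc[2]=1,scc[3]=0,scc[4]=1)
step 4: low=(low[0]=0,low[1]=1,low[2]=2,low[3]=3,low[4]=2); scc=(scc[0]=?,scc[1]=2,scc[2]=1,scc[3]=0,scc[4]=1)
step 5: low=(low[0]=0,low[1]=1,low[2]=2,low[3]=3,low[4]=2); scc=(scc[0]=3,scc[1]=2,scc[2]=1,scc[3]=0,scc[4]=1)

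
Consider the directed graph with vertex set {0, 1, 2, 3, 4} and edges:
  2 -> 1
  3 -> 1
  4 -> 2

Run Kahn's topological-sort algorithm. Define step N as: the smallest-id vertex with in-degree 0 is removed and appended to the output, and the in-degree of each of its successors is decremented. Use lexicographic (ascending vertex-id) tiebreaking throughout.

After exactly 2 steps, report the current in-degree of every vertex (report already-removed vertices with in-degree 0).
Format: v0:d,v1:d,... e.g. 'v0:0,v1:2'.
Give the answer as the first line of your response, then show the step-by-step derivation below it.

v0:0,v1:1,v2:1,v3:0,v4:0

step 1: output 0; order=[0]; indeg=(0,2,1,0,0)
step 2: output 3; order=[0,3]; indeg=(0,1,1,0,0)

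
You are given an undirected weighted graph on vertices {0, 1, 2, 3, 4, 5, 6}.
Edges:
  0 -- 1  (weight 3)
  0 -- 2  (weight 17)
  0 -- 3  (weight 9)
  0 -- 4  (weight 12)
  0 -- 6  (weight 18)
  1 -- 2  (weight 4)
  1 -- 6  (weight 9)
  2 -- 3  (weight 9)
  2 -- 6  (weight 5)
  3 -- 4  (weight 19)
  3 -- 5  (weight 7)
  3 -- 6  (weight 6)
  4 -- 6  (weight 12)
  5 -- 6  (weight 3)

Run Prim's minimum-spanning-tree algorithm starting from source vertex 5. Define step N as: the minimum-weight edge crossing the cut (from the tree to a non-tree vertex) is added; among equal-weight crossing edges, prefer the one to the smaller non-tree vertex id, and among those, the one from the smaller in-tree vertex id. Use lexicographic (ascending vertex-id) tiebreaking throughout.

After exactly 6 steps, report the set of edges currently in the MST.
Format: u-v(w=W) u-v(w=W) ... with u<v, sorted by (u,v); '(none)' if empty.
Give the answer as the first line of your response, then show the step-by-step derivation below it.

0-1(w=3) 0-4(w=12) 1-2(w=4) 2-6(w=5) 3-6(w=6) 5-6(w=3)

step 1: add edge 5-6 (w=3); MST = {5-6(w=3)}
step 2: add edge 2-6 (w=5); MST = {2-6(w=5) 5-6(w=3)}
step 3: add edge 1-2 (w=4); MST = {1-2(w=4) 2-6(w=5) 5-6(w=3)}
step 4: add edge 0-1 (w=3); MST = {0-1(w=3) 1-2(w=4) 2-6(w=5) 5-6(w=3)}
step 5: add edge 3-6 (w=6); MST = {0-1(w=3) 1-2(w=4) 2-6(w=5) 3-6(w=6) 5-6(w=3)}
step 6: add edge 0-4 (w=12); MST = {0-1(w=3) 0-4(w=12) 1-2(w=4) 2-6(w=5) 3-6(w=6) 5-6(w=3)}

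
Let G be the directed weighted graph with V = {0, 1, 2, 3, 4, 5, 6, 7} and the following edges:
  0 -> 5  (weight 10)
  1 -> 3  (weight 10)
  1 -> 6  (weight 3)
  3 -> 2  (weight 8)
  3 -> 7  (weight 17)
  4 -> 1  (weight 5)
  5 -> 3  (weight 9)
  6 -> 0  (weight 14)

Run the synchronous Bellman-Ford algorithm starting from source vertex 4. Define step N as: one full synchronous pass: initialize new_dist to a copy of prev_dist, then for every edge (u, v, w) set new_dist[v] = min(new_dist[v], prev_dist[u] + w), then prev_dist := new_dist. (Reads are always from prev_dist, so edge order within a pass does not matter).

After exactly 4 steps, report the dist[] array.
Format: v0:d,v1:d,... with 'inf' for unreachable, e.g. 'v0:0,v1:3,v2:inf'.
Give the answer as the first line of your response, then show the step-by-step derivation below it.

v0:22,v1:5,v2:23,v3:15,v4:0,v5:32,v6:8,v7:32

step 1: dist = v0:inf,v1:5,v2:inf,v3:inf,v4:0,v5:inf,v6:inf,v7:inf
step 2: dist = v0:inf,v1:5,v2:inf,v3:15,v4:0,v5:inf,v6:8,v7:inf
step 3: dist = v0:22,v1:5,v2:23,v3:15,v4:0,v5:inf,v6:8,v7:32
step 4: dist = v0:22,v1:5,v2:23,v3:15,v4:0,v5:32,v6:8,v7:32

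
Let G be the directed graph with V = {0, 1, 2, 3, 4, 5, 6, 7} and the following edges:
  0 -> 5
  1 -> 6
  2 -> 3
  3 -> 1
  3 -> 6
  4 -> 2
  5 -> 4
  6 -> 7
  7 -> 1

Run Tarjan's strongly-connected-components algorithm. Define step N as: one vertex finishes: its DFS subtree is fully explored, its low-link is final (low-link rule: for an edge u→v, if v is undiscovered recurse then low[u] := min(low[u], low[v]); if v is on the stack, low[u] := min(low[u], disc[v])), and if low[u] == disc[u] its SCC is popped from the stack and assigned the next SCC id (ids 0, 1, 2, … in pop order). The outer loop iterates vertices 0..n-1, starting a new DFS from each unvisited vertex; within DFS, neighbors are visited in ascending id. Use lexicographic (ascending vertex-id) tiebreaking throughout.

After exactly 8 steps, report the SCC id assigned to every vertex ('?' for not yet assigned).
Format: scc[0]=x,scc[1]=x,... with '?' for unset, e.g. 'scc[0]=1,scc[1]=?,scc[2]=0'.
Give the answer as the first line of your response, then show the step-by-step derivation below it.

scc[0]=5,scc[1]=0,scc[2]=2,scc[3]=1,scc[4]=3,scc[5]=4,scc[6]=0,scc[7]=0

step 1: low=(low[0]=0,low[1]=5,low[2]=3,low[3]=4,low[4]=2,low[5]=1,low[6]=6,low[7]=5); scc=(scc[0]=?,scc[1]=?,scc[2]=?,scc[3]=?,scc[4]=?,scc[5]=?,scc[6]=?,scc[7]=?)
step 2: low=(low[0]=0,low[1]=5,low[2]=3,low[3]=4,low[4]=2,low[5]=1,low[6]=5,low[7]=5); scc=(scc[0]=?,scc[1]=?,scc[2]=?,scc[3]=?,scc[4]=?,scc[5]=?,scc[6]=?,scc[7]=?)
step 3: low=(low[0]=0,low[1]=5,low[2]=3,low[3]=4,low[4]=2,low[5]=1,low[6]=5,low[7]=5); scc=(scc[0]=?,scc[1]=0,scc[2]=?,scc[3]=?,scc[4]=?,scc[5]=?,scc[6]=0,scc[7]=0)
step 4: low=(low[0]=0,low[1]=5,low[2]=3,low[3]=4,low[4]=2,low[5]=1,low[6]=5,low[7]=5); scc=(scc[0]=?,scc[1]=0,scc[2]=?,scc[3]=1,scc[4]=?,scc[5]=?,scc[6]=0,scc[7]=0)
step 5: low=(low[0]=0,low[1]=5,low[2]=3,low[3]=4,low[4]=2,low[5]=1,low[6]=5,low[7]=5); scc=(scc[0]=?,scc[1]=0,scc[2]=2,scc[3]=1,scc[4]=?,scc[5]=?,scc[6]=0,scc[7]=0)
step 6: low=(low[0]=0,low[1]=5,low[2]=3,low[3]=4,low[4]=2,low[5]=1,low[6]=5,low[7]=5); scc=(scc[0]=?,scc[1]=0,scc[2]=2,scc[3]=1,scc[4]=3,scc[5]=?,scc[6]=0,scc[7]=0)
step 7: low=(low[0]=0,low[1]=5,low[2]=3,low[3]=4,low[4]=2,low[5]=1,low[6]=5,low[7]=5); scc=(scc[0]=?,scc[1]=0,scc[2]=2,scc[3]=1,scc[4]=3,scc[5]=4,scc[6]=0,scc[7]=0)
step 8: low=(low[0]=0,low[1]=5,low[2]=3,low[3]=4,low[4]=2,low[5]=1,low[6]=5,low[7]=5); scc=(scc[0]=5,scc[1]=0,scc[2]=2,scc[3]=1,scc[4]=3,scc[5]=4,scc[6]=0,scc[7]=0)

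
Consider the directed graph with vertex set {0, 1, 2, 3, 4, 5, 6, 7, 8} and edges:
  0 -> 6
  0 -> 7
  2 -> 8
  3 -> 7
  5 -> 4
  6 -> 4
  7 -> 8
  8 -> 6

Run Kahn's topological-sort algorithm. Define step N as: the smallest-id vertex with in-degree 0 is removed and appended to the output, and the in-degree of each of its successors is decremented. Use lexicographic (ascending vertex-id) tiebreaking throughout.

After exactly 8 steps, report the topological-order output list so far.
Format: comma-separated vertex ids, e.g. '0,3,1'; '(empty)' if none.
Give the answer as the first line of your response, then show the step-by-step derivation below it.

0,1,2,3,5,7,8,6

step 1: output 0; order=[0]; indeg=(0,0,0,0,2,0,1,1,2)
step 2: output 1; order=[0,1]; indeg=(0,0,0,0,2,0,1,1,2)
step 3: output 2; order=[0,1,2]; indeg=(0,0,0,0,2,0,1,1,1)
step 4: output 3; order=[0,1,2,3]; indeg=(0,0,0,0,2,0,1,0,1)
step 5: output 5; order=[0,1,2,3,5]; indeg=(0,0,0,0,1,0,1,0,1)
step 6: output 7; order=[0,1,2,3,5,7]; indeg=(0,0,0,0,1,0,1,0,0)
step 7: output 8; order=[0,1,2,3,5,7,8]; indeg=(0,0,0,0,1,0,0,0,0)
step 8: output 6; order=[0,1,2,3,5,7,8,6]; indeg=(0,0,0,0,0,0,0,0,0)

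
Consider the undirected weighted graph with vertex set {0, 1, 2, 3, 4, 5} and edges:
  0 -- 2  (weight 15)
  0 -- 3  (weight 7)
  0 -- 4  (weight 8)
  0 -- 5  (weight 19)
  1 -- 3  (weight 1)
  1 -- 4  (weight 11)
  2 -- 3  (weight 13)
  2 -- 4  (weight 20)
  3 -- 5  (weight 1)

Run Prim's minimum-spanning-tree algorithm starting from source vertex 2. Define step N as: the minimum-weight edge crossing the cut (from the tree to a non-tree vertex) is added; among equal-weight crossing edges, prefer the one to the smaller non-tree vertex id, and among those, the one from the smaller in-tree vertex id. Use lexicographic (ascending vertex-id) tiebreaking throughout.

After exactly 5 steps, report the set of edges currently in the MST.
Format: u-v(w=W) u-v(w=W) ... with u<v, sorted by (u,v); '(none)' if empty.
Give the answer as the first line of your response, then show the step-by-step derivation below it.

0-3(w=7) 0-4(w=8) 1-3(w=1) 2-3(w=13) 3-5(w=1)

step 1: add edge 2-3 (w=13); MST = {2-3(w=13)}
step 2: add edge 1-3 (w=1); MST = {1-3(w=1) 2-3(w=13)}
step 3: add edge 3-5 (w=1); MST = {1-3(w=1) 2-3(w=13) 3-5(w=1)}
step 4: add edge 0-3 (w=7); MST = {0-3(w=7) 1-3(w=1) 2-3(w=13) 3-5(w=1)}
step 5: add edge 0-4 (w=8); MST = {0-3(w=7) 0-4(w=8) 1-3(w=1) 2-3(w=13) 3-5(w=1)}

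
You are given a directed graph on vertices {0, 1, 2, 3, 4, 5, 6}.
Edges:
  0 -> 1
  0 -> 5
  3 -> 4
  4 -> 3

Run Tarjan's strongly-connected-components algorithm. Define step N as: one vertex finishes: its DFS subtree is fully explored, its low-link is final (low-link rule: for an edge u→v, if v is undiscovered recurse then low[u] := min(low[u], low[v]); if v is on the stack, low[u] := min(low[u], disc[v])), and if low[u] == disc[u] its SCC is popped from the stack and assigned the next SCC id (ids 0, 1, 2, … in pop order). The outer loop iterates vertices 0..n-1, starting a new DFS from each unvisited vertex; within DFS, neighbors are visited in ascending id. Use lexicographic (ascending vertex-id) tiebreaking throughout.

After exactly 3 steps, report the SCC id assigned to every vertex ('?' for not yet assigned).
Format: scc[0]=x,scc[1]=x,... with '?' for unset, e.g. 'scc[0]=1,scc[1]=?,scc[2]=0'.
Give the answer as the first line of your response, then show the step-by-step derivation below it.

scc[0]=2,scc[1]=0,scc[2]=?,scc[3]=?,scc[4]=?,scc[5]=1,scc[6]=?

step 1: low=(low[0]=0,low[1]=1,low[2]=?,low[3]=?,low[4]=?,low[5]=?,low[6]=?); scc=(scc[0]=?,scc[1]=0,scc[2]=?,scc[3]=?,scc[4]=?,scc[5]=?,scc[6]=?)
step 2: low=(low[0]=0,low[1]=1,low[2]=?,low[3]=?,low[4]=?,low[5]=2,low[6]=?); scc=(scc[0]=?,scc[1]=0,scc[2]=?,scc[3]=?,scc[4]=?,scc[5]=1,scc[6]=?)
step 3: low=(low[0]=0,low[1]=1,low[2]=?,low[3]=?,low[4]=?,low[5]=2,low[6]=?); scc=(scc[0]=2,scc[1]=0,scc[2]=?,scc[3]=?,scc[4]=?,scc[5]=1,scc[6]=?)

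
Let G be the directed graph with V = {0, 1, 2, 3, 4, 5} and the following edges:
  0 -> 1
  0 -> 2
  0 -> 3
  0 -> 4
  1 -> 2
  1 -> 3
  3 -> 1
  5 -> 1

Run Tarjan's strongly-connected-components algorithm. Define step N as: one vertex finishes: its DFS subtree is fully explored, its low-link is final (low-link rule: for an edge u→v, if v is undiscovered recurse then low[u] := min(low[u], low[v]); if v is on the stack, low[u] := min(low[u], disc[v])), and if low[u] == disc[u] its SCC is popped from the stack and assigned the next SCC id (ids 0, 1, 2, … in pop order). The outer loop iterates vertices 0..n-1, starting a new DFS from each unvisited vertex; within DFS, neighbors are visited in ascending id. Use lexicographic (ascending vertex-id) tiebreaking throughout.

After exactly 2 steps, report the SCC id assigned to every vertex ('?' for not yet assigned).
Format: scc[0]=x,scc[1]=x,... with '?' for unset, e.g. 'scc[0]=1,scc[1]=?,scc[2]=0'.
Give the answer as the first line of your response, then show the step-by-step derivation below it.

scc[0]=?,scc[1]=?,scc[2]=0,scc[3]=?,scc[4]=?,scc[5]=?

step 1: low=(low[0]=0,low[1]=1,low[2]=2,low[3]=?,low[4]=?,low[5]=?); scc=(scc[0]=?,scc[1]=?,scc[2]=0,scc[3]=?,scc[4]=?,scc[5]=?)
step 2: low=(low[0]=0,low[1]=1,low[2]=2,low[3]=1,low[4]=?,low[5]=?); scc=(scc[0]=?,scc[1]=?,scc[2]=0,scc[3]=?,scc[4]=?,scc[5]=?)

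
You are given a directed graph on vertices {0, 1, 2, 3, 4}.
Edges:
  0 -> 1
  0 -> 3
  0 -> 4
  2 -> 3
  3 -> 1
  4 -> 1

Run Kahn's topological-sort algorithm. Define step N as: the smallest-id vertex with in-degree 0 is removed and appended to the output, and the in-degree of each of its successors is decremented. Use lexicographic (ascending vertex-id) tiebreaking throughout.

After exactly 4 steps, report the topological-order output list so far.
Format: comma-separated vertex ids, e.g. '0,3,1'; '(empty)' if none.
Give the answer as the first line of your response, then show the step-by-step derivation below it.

0,2,3,4

step 1: output 0; order=[0]; indeg=(0,2,0,1,0)
step 2: output 2; order=[0,2]; indeg=(0,2,0,0,0)
step 3: output 3; order=[0,2,3]; indeg=(0,1,0,0,0)
step 4: output 4; order=[0,2,3,4]; indeg=(0,0,0,0,0)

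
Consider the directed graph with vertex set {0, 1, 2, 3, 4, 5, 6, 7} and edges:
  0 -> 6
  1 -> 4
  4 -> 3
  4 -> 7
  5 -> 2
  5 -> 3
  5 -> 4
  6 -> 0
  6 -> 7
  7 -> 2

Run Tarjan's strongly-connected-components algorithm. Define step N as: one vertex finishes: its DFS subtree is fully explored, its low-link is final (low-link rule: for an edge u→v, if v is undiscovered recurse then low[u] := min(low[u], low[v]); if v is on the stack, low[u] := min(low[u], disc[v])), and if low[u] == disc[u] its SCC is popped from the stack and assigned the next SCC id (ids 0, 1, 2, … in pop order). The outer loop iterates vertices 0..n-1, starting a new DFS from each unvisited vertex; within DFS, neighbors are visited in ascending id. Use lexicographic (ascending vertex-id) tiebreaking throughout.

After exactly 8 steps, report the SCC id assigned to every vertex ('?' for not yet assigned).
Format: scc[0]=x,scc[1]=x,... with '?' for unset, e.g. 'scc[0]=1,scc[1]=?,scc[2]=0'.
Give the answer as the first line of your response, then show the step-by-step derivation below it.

scc[0]=2,scc[1]=5,scc[2]=0,scc[3]=3,scc[4]=4,scc[5]=6,scc[6]=2,scc[7]=1

step 1: low=(low[0]=0,low[1]=?,low[2]=3,low[3]=?,low[4]=?,low[5]=?,low[6]=0,low[7]=2); scc=(scc[0]=?,scc[1]=?,scc[2]=0,scc[3]=?,scc[4]=?,scc[5]=?,scc[6]=?,scc[7]=?)
step 2: low=(low[0]=0,low[1]=?,low[2]=3,low[3]=?,low[4]=?,low[5]=?,low[6]=0,low[7]=2); scc=(scc[0]=?,scc[1]=?,scc[2]=0,scc[3]=?,scc[4]=?,scc[5]=?,scc[6]=?,scc[7]=1)
step 3: low=(low[0]=0,low[1]=?,low[2]=3,low[3]=?,low[4]=?,low[5]=?,low[6]=0,low[7]=2); scc=(scc[0]=?,scc[1]=?,scc[2]=0,scc[3]=?,scc[4]=?,scc[5]=?,scc[6]=?,scc[7]=1)
step 4: low=(low[0]=0,low[1]=?,low[2]=3,low[3]=?,low[4]=?,low[5]=?,low[6]=0,low[7]=2); scc=(scc[0]=2,scc[1]=?,scc[2]=0,scc[3]=?,scc[4]=?,scc[5]=?,scc[6]=2,scc[7]=1)
step 5: low=(low[0]=0,low[1]=4,low[2]=3,low[3]=6,low[4]=5,low[5]=?,low[6]=0,low[7]=2); scc=(scc[0]=2,scc[1]=?,scc[2]=0,scc[3]=3,scc[4]=?,scc[5]=?,scc[6]=2,scc[7]=1)
step 6: low=(low[0]=0,low[1]=4,low[2]=3,low[3]=6,low[4]=5,low[5]=?,low[6]=0,low[7]=2); scc=(scc[0]=2,scc[1]=?,scc[2]=0,scc[3]=3,scc[4]=4,scc[5]=?,scc[6]=2,scc[7]=1)
step 7: low=(low[0]=0,low[1]=4,low[2]=3,low[3]=6,low[4]=5,low[5]=?,low[6]=0,low[7]=2); scc=(scc[0]=2,scc[1]=5,scc[2]=0,scc[3]=3,scc[4]=4,scc[5]=?,scc[6]=2,scc[7]=1)
step 8: low=(low[0]=0,low[1]=4,low[2]=3,low[3]=6,low[4]=5,low[5]=7,low[6]=0,low[7]=2); scc=(scc[0]=2,scc[1]=5,scc[2]=0,scc[3]=3,scc[4]=4,scc[5]=6,scc[6]=2,scc[7]=1)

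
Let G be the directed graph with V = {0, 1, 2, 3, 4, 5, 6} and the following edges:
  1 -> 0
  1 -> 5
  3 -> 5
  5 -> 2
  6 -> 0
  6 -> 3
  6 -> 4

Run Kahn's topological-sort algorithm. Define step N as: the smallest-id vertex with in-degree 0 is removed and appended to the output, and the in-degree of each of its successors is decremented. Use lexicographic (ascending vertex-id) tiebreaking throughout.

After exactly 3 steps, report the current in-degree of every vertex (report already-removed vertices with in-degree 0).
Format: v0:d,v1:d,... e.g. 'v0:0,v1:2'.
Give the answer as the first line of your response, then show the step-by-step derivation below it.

v0:0,v1:0,v2:1,v3:0,v4:0,v5:1,v6:0

step 1: output 1; order=[1]; indeg=(1,0,1,1,1,1,0)
step 2: output 6; order=[1,6]; indeg=(0,0,1,0,0,1,0)
step 3: output 0; order=[1,6,0]; indeg=(0,0,1,0,0,1,0)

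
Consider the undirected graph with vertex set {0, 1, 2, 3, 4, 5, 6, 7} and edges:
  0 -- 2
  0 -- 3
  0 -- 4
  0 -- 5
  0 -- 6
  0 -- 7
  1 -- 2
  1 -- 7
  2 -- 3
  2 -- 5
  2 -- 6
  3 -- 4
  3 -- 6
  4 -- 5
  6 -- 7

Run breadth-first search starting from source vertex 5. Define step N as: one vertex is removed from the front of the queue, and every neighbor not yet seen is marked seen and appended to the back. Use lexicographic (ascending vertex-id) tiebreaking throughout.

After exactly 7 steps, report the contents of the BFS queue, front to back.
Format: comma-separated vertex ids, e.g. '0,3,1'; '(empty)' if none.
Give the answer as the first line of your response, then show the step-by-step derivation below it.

1

step 1: dequeue 5; queue=[0,2,4]; order=5
step 2: dequeue 0; queue=[2,4,3,6,7]; order=5,0
step 3: dequeue 2; queue=[4,3,6,7,1]; order=5,0,2
step 4: dequeue 4; queue=[3,6,7,1]; order=5,0,2,4
step 5: dequeue 3; queue=[6,7,1]; order=5,0,2,4,3
step 6: dequeue 6; queue=[7,1]; order=5,0,2,4,3,6
step 7: dequeue 7; queue=[1]; order=5,0,2,4,3,6,7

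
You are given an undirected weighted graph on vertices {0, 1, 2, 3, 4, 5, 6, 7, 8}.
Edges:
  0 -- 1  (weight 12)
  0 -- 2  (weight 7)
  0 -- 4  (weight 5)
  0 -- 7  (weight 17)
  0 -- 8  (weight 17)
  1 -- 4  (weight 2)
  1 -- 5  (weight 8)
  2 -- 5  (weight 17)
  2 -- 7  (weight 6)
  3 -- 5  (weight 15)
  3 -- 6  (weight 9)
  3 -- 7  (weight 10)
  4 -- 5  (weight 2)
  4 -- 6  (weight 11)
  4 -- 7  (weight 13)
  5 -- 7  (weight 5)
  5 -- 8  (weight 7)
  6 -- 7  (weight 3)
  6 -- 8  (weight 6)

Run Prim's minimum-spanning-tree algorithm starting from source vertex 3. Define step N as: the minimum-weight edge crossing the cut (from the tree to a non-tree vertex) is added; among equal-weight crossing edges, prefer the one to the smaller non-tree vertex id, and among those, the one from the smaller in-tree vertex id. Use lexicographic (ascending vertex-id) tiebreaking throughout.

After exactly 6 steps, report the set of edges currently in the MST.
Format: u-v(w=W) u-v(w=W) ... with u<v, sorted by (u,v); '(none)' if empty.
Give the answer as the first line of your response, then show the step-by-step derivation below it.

0-4(w=5) 1-4(w=2) 3-6(w=9) 4-5(w=2) 5-7(w=5) 6-7(w=3)

step 1: add edge 3-6 (w=9); MST = {3-6(w=9)}
step 2: add edge 6-7 (w=3); MST = {3-6(w=9) 6-7(w=3)}
step 3: add edge 5-7 (w=5); MST = {3-6(w=9) 5-7(w=5) 6-7(w=3)}
step 4: add edge 4-5 (w=2); MST = {3-6(w=9) 4-5(w=2) 5-7(w=5) 6-7(w=3)}
step 5: add edge 1-4 (w=2); MST = {1-4(w=2) 3-6(w=9) 4-5(w=2) 5-7(w=5) 6-7(w=3)}
step 6: add edge 0-4 (w=5); MST = {0-4(w=5) 1-4(w=2) 3-6(w=9) 4-5(w=2) 5-7(w=5) 6-7(w=3)}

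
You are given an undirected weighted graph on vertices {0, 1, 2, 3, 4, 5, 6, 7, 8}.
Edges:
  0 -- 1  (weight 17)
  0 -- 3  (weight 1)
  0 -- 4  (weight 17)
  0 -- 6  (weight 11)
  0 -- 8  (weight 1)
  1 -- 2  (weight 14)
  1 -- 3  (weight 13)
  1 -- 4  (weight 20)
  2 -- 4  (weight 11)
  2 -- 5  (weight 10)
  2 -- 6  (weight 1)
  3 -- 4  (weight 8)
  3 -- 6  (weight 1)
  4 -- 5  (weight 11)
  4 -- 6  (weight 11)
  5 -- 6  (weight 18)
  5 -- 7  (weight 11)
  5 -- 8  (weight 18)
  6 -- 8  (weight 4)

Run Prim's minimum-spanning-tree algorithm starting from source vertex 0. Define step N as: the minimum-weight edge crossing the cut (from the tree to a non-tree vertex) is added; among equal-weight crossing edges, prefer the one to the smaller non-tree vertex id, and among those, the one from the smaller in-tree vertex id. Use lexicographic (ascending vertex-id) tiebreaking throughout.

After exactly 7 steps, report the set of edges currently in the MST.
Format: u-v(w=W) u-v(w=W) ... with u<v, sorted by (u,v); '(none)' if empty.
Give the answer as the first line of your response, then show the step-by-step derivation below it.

0-3(w=1) 0-8(w=1) 2-5(w=10) 2-6(w=1) 3-4(w=8) 3-6(w=1) 5-7(w=11)

step 1: add edge 0-3 (w=1); MST = {0-3(w=1)}
step 2: add edge 3-6 (w=1); MST = {0-3(w=1) 3-6(w=1)}
step 3: add edge 2-6 (w=1); MST = {0-3(w=1) 2-6(w=1) 3-6(w=1)}
step 4: add edge 0-8 (w=1); MST = {0-3(w=1) 0-8(w=1) 2-6(w=1) 3-6(w=1)}
step 5: add edge 3-4 (w=8); MST = {0-3(w=1) 0-8(w=1) 2-6(w=1) 3-4(w=8) 3-6(w=1)}
step 6: add edge 2-5 (w=10); MST = {0-3(w=1) 0-8(w=1) 2-5(w=10) 2-6(w=1) 3-4(w=8) 3-6(w=1)}
step 7: add edge 5-7 (w=11); MST = {0-3(w=1) 0-8(w=1) 2-5(w=10) 2-6(w=1) 3-4(w=8) 3-6(w=1) 5-7(w=11)}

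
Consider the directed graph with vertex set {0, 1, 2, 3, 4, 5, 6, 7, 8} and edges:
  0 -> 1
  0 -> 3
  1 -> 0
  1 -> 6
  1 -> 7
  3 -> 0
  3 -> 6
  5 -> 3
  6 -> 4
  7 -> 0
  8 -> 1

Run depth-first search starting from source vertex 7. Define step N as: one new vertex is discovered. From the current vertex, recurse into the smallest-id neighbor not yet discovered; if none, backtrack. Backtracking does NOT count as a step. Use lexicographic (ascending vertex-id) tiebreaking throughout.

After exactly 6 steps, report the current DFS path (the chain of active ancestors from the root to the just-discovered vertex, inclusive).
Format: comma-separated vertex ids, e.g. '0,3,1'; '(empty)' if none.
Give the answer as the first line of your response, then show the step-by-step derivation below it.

7,0,3

step 1: discover 7; path=7; order=7
step 2: discover 0; path=7>0; order=7,0
step 3: discover 1; path=7>0>1; order=7,0,1
step 4: discover 6; path=7>0>1>6; order=7,0,1,6
step 5: discover 4; path=7>0>1>6>4; order=7,0,1,6,4
step 6: discover 3; path=7>0>3; order=7,0,1,6,4,3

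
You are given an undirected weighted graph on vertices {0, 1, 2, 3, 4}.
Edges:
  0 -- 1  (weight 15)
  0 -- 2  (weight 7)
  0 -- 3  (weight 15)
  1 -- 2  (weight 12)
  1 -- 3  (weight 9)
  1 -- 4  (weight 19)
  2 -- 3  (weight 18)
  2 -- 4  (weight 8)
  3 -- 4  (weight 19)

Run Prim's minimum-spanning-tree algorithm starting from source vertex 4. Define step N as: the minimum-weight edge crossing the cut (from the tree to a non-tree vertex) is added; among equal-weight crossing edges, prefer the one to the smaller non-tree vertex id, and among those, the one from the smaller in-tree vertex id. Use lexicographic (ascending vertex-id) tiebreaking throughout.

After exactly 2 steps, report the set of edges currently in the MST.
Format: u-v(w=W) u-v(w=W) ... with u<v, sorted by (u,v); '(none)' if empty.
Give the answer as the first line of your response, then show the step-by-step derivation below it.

0-2(w=7) 2-4(w=8)

step 1: add edge 2-4 (w=8); MST = {2-4(w=8)}
step 2: add edge 0-2 (w=7); MST = {0-2(w=7) 2-4(w=8)}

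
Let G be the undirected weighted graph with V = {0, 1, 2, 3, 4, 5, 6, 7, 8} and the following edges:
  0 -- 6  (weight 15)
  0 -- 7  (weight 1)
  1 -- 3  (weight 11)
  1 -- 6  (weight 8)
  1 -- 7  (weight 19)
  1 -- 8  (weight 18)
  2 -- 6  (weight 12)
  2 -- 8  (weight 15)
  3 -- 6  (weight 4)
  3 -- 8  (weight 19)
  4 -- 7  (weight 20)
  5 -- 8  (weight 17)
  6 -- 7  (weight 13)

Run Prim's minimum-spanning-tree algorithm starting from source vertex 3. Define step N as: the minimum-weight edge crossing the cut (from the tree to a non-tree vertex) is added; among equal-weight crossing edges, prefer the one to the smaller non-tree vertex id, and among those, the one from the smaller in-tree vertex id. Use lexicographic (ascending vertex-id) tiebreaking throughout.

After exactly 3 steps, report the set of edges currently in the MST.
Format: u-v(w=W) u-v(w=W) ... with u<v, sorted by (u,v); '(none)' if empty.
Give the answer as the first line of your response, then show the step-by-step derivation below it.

1-6(w=8) 2-6(w=12) 3-6(w=4)

step 1: add edge 3-6 (w=4); MST = {3-6(w=4)}
step 2: add edge 1-6 (w=8); MST = {1-6(w=8) 3-6(w=4)}
step 3: add edge 2-6 (w=12); MST = {1-6(w=8) 2-6(w=12) 3-6(w=4)}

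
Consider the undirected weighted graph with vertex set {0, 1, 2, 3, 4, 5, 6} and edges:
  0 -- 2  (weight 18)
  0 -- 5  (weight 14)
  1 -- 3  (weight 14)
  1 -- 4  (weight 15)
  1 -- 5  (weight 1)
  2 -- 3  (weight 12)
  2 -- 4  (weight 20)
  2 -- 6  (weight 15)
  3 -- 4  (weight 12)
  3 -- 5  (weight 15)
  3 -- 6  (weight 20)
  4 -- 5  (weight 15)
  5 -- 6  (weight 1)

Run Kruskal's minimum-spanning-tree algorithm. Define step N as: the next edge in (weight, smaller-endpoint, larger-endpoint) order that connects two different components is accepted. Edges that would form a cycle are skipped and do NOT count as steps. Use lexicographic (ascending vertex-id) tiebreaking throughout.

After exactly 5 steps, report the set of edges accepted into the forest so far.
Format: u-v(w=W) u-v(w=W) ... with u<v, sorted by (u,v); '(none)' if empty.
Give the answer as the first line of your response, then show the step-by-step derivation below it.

0-5(w=14) 1-5(w=1) 2-3(w=12) 3-4(w=12) 5-6(w=1)

step 1: add edge 1-5 (w=1); MST = {1-5(w=1)}
step 2: add edge 5-6 (w=1); MST = {1-5(w=1) 5-6(w=1)}
step 3: add edge 2-3 (w=12); MST = {1-5(w=1) 2-3(w=12) 5-6(w=1)}
step 4: add edge 3-4 (w=12); MST = {1-5(w=1) 2-3(w=12) 3-4(w=12) 5-6(w=1)}
step 5: add edge 0-5 (w=14); MST = {0-5(w=14) 1-5(w=1) 2-3(w=12) 3-4(w=12) 5-6(w=1)}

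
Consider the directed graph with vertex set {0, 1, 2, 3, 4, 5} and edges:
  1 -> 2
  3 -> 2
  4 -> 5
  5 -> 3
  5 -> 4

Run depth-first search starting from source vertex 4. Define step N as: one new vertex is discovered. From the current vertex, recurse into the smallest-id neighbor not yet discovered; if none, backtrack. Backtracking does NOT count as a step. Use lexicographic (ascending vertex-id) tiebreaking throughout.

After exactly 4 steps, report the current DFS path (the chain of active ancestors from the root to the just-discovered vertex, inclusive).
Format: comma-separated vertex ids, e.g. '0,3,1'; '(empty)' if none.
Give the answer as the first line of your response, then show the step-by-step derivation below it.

4,5,3,2

step 1: discover 4; path=4; order=4
step 2: discover 5; path=4>5; order=4,5
step 3: discover 3; path=4>5>3; order=4,5,3
step 4: discover 2; path=4>5>3>2; order=4,5,3,2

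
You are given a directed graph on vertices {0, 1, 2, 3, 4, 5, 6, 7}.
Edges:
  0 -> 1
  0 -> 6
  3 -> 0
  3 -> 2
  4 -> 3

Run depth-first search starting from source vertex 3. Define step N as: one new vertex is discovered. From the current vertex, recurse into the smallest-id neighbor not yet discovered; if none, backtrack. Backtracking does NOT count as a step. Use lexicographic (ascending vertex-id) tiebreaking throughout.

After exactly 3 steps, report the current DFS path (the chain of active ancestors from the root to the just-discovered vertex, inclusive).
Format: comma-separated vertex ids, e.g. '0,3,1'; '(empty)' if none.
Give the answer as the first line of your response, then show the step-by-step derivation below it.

3,0,1

step 1: discover 3; path=3; order=3
step 2: discover 0; path=3>0; order=3,0
step 3: discover 1; path=3>0>1; order=3,0,1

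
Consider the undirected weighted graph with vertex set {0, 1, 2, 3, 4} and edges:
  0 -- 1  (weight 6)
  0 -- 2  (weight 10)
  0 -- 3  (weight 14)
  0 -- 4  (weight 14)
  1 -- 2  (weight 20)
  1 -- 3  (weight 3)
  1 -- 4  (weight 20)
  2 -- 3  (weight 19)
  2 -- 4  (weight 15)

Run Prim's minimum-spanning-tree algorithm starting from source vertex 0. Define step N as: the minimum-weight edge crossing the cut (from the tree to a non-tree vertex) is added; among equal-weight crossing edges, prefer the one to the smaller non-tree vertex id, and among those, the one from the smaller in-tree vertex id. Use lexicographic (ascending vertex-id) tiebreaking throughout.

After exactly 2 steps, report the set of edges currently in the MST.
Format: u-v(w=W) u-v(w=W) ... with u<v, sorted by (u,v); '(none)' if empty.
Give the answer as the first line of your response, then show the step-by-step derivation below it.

0-1(w=6) 1-3(w=3)

step 1: add edge 0-1 (w=6); MST = {0-1(w=6)}
step 2: add edge 1-3 (w=3); MST = {0-1(w=6) 1-3(w=3)}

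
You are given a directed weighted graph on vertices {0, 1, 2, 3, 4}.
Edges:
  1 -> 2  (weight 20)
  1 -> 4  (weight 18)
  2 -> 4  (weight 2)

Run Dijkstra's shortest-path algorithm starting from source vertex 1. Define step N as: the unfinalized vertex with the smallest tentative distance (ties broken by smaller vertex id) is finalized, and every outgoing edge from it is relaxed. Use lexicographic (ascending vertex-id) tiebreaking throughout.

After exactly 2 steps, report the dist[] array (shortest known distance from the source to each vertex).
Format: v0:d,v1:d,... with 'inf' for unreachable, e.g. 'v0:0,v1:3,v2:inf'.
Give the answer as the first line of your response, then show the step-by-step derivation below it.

v0:inf,v1:0,v2:20,v3:inf,v4:18

step 1: dist = v0:inf,v1:0,v2:20,v3:inf,v4:18
step 2: dist = v0:inf,v1:0,v2:20,v3:inf,v4:18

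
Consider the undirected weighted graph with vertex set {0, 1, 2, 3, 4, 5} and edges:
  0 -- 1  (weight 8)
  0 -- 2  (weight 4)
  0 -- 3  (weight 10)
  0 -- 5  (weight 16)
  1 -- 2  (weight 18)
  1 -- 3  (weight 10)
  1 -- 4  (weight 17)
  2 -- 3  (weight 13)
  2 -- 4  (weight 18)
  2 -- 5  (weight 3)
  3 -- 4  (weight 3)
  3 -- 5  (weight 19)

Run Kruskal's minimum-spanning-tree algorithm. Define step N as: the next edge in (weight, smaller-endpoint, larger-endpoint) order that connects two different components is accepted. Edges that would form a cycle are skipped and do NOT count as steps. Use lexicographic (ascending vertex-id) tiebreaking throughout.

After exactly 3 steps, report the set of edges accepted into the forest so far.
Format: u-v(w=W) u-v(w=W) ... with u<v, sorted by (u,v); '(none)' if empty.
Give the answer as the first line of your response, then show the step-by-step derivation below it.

0-2(w=4) 2-5(w=3) 3-4(w=3)

step 1: add edge 2-5 (w=3); MST = {2-5(w=3)}
step 2: add edge 3-4 (w=3); MST = {2-5(w=3) 3-4(w=3)}
step 3: add edge 0-2 (w=4); MST = {0-2(w=4) 2-5(w=3) 3-4(w=3)}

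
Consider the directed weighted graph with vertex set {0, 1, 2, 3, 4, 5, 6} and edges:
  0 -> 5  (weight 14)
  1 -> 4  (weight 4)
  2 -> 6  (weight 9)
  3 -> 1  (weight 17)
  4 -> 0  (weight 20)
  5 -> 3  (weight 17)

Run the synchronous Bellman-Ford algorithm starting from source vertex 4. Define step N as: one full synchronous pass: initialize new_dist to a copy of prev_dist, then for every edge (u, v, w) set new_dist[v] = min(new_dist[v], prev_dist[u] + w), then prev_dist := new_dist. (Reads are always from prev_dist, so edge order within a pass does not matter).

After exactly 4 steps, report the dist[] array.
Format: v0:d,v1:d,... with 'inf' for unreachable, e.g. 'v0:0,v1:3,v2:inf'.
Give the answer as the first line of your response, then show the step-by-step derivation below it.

v0:20,v1:68,v2:inf,v3:51,v4:0,v5:34,v6:inf

step 1: dist = v0:20,v1:inf,v2:inf,v3:inf,v4:0,v5:inf,v6:inf
step 2: dist = v0:20,v1:inf,v2:inf,v3:inf,v4:0,v5:34,v6:inf
step 3: dist = v0:20,v1:inf,v2:inf,v3:51,v4:0,v5:34,v6:inf
step 4: dist = v0:20,v1:68,v2:inf,v3:51,v4:0,v5:34,v6:inf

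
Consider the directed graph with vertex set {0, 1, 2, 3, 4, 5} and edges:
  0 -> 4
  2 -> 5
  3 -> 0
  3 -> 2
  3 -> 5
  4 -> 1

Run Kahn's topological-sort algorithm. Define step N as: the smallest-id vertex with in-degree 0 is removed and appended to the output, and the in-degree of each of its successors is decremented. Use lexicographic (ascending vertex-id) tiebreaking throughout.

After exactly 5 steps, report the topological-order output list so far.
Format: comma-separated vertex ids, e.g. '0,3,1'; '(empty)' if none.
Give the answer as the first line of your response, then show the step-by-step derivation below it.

3,0,2,4,1

step 1: output 3; order=[3]; indeg=(0,1,0,0,1,1)
step 2: output 0; order=[3,0]; indeg=(0,1,0,0,0,1)
step 3: output 2; order=[3,0,2]; indeg=(0,1,0,0,0,0)
step 4: output 4; order=[3,0,2,4]; indeg=(0,0,0,0,0,0)
step 5: output 1; order=[3,0,2,4,1]; indeg=(0,0,0,0,0,0)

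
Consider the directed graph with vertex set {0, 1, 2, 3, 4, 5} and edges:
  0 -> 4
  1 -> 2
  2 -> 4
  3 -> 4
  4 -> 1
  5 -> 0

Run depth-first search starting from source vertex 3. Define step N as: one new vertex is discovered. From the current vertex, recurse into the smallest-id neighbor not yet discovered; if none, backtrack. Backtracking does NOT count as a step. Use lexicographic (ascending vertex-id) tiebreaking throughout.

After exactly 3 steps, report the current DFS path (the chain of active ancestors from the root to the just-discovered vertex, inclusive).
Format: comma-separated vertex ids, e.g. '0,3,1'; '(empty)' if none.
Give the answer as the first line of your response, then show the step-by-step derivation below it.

3,4,1

step 1: discover 3; path=3; order=3
step 2: discover 4; path=3>4; order=3,4
step 3: discover 1; path=3>4>1; order=3,4,1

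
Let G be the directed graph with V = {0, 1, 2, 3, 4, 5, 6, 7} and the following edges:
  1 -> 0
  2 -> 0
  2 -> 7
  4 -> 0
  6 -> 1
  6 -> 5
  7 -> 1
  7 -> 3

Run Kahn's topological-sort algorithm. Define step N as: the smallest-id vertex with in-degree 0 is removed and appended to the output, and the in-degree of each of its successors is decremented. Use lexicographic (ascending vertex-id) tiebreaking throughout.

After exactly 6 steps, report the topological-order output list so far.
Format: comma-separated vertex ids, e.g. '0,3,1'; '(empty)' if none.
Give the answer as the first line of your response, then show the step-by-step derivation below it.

2,4,6,5,7,1

step 1: output 2; order=[2]; indeg=(2,2,0,1,0,1,0,0)
step 2: output 4; order=[2,4]; indeg=(1,2,0,1,0,1,0,0)
step 3: output 6; order=[2,4,6]; indeg=(1,1,0,1,0,0,0,0)
step 4: output 5; order=[2,4,6,5]; indeg=(1,1,0,1,0,0,0,0)
step 5: output 7; order=[2,4,6,5,7]; indeg=(1,0,0,0,0,0,0,0)
step 6: output 1; order=[2,4,6,5,7,1]; indeg=(0,0,0,0,0,0,0,0)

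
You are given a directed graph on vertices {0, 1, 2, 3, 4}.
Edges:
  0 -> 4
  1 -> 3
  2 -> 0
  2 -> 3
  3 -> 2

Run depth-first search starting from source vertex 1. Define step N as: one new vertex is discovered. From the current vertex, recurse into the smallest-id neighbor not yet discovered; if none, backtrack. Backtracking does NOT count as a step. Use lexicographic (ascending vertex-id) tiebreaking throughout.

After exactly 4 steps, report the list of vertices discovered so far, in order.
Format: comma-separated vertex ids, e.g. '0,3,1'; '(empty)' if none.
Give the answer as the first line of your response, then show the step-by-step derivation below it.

1,3,2,0

step 1: discover 1; path=1; order=1
step 2: discover 3; path=1>3; order=1,3
step 3: discover 2; path=1>3>2; order=1,3,2
step 4: discover 0; path=1>3>2>0; order=1,3,2,0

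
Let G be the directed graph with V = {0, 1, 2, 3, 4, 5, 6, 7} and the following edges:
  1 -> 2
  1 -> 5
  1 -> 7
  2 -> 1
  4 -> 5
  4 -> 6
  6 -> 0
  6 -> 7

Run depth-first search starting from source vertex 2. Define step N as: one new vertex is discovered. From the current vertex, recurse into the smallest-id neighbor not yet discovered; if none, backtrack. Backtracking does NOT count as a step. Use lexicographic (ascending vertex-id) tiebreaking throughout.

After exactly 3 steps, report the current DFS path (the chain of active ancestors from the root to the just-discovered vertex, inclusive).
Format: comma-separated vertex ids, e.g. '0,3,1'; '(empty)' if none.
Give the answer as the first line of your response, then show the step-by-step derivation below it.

2,1,5

step 1: discover 2; path=2; order=2
step 2: discover 1; path=2>1; order=2,1
step 3: discover 5; path=2>1>5; order=2,1,5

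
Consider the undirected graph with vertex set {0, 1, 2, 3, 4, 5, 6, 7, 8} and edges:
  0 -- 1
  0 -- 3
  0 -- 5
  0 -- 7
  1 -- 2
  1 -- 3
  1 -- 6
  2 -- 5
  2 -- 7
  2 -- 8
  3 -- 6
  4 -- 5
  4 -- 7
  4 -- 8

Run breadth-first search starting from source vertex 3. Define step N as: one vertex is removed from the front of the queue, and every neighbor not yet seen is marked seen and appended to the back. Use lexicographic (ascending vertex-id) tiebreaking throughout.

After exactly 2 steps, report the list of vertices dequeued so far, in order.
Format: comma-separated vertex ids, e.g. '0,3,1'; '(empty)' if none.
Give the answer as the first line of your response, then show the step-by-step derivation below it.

3,0

step 1: dequeue 3; queue=[0,1,6]; order=3
step 2: dequeue 0; queue=[1,6,5,7]; order=3,0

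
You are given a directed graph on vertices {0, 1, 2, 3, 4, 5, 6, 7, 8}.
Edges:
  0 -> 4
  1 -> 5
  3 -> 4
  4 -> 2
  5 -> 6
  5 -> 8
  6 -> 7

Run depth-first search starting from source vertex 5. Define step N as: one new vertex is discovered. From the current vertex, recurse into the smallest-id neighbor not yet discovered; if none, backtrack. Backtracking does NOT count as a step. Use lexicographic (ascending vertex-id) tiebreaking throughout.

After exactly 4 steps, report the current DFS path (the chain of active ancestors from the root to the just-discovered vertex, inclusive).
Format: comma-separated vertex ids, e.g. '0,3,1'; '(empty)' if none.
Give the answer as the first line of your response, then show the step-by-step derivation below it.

5,8

step 1: discover 5; path=5; order=5
step 2: discover 6; path=5>6; order=5,6
step 3: discover 7; path=5>6>7; order=5,6,7
step 4: discover 8; path=5>8; order=5,6,7,8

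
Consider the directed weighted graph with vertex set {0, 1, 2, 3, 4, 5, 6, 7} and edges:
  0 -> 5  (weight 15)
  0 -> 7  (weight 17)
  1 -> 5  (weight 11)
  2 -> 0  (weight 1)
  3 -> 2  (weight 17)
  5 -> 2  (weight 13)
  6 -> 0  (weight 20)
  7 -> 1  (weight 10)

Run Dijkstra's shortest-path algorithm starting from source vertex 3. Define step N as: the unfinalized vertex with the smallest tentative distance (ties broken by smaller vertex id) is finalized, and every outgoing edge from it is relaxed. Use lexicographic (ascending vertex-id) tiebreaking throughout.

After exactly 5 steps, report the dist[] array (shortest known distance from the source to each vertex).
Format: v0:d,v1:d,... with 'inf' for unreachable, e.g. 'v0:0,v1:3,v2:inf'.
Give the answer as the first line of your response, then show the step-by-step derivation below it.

v0:18,v1:45,v2:17,v3:0,v4:inf,v5:33,v6:inf,v7:35

step 1: dist = v0:inf,v1:inf,v2:17,v3:0,v4:inf,v5:inf,v6:inf,v7:inf
step 2: dist = v0:18,v1:inf,v2:17,v3:0,v4:inf,v5:inf,v6:inf,v7:inf
step 3: dist = v0:18,v1:inf,v2:17,v3:0,v4:inf,v5:33,v6:inf,v7:35
step 4: dist = v0:18,v1:inf,v2:17,v3:0,v4:inf,v5:33,v6:inf,v7:35
step 5: dist = v0:18,v1:45,v2:17,v3:0,v4:inf,v5:33,v6:inf,v7:35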